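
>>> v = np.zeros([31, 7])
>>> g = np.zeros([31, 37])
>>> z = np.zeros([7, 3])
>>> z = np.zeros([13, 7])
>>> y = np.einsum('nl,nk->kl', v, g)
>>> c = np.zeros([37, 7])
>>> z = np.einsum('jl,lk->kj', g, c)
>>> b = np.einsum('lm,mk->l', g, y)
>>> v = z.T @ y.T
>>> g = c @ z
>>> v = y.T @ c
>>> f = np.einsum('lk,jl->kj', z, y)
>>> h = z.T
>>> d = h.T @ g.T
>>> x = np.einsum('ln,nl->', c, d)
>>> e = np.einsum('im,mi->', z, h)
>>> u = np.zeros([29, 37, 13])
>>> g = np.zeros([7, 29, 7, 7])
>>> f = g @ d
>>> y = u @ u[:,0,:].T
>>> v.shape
(7, 7)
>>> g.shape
(7, 29, 7, 7)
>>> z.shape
(7, 31)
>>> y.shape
(29, 37, 29)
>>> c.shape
(37, 7)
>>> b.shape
(31,)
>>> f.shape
(7, 29, 7, 37)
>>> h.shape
(31, 7)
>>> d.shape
(7, 37)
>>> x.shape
()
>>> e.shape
()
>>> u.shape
(29, 37, 13)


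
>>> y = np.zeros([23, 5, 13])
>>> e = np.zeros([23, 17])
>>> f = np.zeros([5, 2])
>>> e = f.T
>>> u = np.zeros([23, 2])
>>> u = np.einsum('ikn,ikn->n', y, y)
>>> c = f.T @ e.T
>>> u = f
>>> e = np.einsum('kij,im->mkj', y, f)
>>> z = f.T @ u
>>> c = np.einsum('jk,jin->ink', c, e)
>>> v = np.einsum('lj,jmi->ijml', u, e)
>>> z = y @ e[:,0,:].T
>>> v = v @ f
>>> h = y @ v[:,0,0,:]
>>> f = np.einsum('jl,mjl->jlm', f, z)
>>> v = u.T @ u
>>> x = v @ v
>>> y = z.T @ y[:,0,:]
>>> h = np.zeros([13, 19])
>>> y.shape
(2, 5, 13)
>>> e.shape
(2, 23, 13)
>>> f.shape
(5, 2, 23)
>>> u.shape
(5, 2)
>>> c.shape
(23, 13, 2)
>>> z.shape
(23, 5, 2)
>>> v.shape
(2, 2)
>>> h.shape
(13, 19)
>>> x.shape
(2, 2)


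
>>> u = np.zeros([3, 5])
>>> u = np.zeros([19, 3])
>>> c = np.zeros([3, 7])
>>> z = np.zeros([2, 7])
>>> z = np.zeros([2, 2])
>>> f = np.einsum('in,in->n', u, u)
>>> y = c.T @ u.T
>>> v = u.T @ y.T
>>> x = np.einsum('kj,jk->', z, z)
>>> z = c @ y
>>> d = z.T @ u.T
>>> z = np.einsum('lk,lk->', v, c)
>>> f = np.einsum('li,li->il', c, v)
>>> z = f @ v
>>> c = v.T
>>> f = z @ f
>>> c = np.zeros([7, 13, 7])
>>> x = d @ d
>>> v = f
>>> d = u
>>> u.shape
(19, 3)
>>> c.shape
(7, 13, 7)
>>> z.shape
(7, 7)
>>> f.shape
(7, 3)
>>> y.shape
(7, 19)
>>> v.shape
(7, 3)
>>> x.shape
(19, 19)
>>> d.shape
(19, 3)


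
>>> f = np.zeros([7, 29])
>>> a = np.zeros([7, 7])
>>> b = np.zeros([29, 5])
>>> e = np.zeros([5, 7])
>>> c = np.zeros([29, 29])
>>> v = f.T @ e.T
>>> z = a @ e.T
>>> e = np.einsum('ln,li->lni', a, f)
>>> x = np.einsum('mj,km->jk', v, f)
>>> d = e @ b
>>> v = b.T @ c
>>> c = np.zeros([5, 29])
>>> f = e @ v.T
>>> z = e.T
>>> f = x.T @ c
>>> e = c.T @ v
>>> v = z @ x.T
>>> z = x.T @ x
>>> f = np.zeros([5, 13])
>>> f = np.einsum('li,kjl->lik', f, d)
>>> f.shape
(5, 13, 7)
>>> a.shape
(7, 7)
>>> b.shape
(29, 5)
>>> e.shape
(29, 29)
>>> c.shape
(5, 29)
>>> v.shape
(29, 7, 5)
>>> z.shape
(7, 7)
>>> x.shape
(5, 7)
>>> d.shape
(7, 7, 5)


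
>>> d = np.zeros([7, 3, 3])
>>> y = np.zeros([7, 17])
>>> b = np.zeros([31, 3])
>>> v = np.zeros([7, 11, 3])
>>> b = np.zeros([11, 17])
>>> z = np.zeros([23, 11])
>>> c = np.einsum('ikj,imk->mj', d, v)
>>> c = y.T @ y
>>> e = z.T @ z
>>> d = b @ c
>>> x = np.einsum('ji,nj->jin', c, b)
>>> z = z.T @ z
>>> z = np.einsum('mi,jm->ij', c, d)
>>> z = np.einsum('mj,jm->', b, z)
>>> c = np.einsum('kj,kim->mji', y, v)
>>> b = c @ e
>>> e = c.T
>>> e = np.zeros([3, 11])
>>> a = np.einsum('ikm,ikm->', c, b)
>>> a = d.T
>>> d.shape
(11, 17)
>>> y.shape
(7, 17)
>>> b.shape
(3, 17, 11)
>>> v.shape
(7, 11, 3)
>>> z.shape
()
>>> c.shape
(3, 17, 11)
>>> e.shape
(3, 11)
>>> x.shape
(17, 17, 11)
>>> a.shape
(17, 11)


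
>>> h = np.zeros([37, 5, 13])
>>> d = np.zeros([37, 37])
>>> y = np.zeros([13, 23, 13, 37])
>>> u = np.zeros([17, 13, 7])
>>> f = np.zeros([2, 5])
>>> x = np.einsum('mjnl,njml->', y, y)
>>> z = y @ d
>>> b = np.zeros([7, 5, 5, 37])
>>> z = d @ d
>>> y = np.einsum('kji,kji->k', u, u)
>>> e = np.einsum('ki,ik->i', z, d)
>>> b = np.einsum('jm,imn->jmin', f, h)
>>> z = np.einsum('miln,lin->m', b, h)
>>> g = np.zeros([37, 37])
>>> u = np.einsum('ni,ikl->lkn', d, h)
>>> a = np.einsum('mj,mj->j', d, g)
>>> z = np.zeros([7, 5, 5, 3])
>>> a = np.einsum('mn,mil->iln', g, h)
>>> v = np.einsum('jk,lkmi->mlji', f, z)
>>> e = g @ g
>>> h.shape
(37, 5, 13)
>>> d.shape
(37, 37)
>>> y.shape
(17,)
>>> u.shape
(13, 5, 37)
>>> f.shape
(2, 5)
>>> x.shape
()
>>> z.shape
(7, 5, 5, 3)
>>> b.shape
(2, 5, 37, 13)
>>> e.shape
(37, 37)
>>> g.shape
(37, 37)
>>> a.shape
(5, 13, 37)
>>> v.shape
(5, 7, 2, 3)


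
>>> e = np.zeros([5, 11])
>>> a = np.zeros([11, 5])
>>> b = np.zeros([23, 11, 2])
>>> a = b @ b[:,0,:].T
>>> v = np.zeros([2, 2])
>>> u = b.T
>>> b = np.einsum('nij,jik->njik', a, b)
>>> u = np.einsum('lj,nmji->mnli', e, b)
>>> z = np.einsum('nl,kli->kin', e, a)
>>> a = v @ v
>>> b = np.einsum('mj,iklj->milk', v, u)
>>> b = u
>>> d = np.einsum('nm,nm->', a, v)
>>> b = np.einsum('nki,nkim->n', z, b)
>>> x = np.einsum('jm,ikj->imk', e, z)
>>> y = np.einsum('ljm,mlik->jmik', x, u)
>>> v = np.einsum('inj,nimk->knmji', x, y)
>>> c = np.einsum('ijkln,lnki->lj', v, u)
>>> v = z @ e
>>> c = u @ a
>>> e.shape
(5, 11)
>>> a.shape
(2, 2)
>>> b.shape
(23,)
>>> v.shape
(23, 23, 11)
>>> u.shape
(23, 23, 5, 2)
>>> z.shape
(23, 23, 5)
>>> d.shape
()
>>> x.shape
(23, 11, 23)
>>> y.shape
(11, 23, 5, 2)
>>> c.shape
(23, 23, 5, 2)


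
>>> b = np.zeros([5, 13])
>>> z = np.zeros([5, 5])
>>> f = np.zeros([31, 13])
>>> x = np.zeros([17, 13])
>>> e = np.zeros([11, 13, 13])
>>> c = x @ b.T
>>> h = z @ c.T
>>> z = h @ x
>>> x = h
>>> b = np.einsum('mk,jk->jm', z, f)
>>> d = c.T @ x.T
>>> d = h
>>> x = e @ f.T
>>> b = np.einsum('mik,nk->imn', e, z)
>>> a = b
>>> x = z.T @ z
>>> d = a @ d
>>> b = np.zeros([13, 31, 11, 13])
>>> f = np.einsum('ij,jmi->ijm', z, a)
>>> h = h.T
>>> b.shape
(13, 31, 11, 13)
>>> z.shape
(5, 13)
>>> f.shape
(5, 13, 11)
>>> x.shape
(13, 13)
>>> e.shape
(11, 13, 13)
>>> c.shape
(17, 5)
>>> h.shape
(17, 5)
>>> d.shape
(13, 11, 17)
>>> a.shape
(13, 11, 5)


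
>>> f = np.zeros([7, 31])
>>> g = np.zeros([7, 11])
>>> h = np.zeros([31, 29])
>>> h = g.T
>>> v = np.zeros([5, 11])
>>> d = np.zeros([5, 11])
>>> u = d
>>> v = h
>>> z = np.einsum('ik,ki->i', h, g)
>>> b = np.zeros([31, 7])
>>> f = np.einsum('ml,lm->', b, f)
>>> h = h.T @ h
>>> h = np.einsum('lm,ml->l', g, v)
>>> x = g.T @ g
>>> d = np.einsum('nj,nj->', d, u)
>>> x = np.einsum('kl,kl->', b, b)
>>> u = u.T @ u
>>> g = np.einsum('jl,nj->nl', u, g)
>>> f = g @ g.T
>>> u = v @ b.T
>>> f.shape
(7, 7)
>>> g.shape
(7, 11)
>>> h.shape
(7,)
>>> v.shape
(11, 7)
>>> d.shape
()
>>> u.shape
(11, 31)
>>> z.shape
(11,)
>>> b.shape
(31, 7)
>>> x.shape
()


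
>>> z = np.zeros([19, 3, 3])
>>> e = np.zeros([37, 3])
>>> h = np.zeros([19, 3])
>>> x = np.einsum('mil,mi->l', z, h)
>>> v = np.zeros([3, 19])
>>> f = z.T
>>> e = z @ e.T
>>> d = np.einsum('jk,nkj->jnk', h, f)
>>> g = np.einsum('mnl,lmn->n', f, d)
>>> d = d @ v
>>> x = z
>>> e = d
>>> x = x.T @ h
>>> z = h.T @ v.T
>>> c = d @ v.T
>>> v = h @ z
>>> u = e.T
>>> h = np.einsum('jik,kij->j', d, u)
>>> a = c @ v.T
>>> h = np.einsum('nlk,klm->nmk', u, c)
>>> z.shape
(3, 3)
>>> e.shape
(19, 3, 19)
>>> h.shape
(19, 3, 19)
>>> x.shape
(3, 3, 3)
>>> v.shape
(19, 3)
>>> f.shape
(3, 3, 19)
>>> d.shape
(19, 3, 19)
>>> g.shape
(3,)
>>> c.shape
(19, 3, 3)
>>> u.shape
(19, 3, 19)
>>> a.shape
(19, 3, 19)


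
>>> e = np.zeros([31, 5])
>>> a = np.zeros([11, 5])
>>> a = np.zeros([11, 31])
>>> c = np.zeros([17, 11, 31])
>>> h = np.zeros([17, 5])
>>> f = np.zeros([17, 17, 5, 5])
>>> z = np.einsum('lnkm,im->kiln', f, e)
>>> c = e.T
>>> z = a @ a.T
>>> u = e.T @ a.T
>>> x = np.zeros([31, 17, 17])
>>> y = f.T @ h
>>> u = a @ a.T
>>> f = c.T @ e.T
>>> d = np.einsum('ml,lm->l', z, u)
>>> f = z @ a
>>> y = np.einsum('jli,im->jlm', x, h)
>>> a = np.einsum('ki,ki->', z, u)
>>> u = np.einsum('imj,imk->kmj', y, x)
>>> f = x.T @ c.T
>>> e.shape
(31, 5)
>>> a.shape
()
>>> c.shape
(5, 31)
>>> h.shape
(17, 5)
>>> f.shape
(17, 17, 5)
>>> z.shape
(11, 11)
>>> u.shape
(17, 17, 5)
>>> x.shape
(31, 17, 17)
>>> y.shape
(31, 17, 5)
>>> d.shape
(11,)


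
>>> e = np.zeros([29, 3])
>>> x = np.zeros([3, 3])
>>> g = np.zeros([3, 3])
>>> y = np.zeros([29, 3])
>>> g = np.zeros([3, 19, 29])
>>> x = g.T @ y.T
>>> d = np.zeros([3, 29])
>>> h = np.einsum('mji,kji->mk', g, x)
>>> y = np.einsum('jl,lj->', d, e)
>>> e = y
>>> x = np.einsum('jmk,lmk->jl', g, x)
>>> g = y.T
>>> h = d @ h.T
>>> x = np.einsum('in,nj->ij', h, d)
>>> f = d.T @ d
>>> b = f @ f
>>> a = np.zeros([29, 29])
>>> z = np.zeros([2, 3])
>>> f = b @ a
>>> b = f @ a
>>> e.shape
()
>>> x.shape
(3, 29)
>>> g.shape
()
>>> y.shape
()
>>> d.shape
(3, 29)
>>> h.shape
(3, 3)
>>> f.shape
(29, 29)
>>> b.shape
(29, 29)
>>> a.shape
(29, 29)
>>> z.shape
(2, 3)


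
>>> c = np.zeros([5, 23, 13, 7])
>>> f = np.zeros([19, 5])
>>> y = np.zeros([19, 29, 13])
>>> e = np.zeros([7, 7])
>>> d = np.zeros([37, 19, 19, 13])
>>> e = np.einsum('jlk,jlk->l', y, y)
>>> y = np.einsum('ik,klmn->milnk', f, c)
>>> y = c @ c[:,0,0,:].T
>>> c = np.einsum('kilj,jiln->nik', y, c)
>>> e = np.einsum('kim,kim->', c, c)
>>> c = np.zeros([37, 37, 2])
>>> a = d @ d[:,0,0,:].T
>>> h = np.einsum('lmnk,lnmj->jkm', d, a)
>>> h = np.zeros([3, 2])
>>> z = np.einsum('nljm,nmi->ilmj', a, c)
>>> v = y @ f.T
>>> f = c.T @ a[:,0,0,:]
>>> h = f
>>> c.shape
(37, 37, 2)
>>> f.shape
(2, 37, 37)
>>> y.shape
(5, 23, 13, 5)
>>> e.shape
()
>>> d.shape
(37, 19, 19, 13)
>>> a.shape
(37, 19, 19, 37)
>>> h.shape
(2, 37, 37)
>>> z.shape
(2, 19, 37, 19)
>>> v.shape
(5, 23, 13, 19)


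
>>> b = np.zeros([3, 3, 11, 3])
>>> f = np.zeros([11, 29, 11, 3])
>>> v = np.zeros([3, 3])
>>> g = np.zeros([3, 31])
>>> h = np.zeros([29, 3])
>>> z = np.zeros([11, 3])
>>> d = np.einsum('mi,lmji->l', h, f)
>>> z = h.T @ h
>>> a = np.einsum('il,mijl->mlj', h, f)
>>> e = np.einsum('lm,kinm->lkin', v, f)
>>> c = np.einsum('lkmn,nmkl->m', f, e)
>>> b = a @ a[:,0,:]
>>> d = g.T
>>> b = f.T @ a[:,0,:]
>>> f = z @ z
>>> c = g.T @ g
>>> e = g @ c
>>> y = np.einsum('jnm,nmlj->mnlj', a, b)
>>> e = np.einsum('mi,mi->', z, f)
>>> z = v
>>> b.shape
(3, 11, 29, 11)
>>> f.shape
(3, 3)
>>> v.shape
(3, 3)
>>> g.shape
(3, 31)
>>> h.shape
(29, 3)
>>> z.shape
(3, 3)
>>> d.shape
(31, 3)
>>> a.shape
(11, 3, 11)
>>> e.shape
()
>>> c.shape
(31, 31)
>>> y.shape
(11, 3, 29, 11)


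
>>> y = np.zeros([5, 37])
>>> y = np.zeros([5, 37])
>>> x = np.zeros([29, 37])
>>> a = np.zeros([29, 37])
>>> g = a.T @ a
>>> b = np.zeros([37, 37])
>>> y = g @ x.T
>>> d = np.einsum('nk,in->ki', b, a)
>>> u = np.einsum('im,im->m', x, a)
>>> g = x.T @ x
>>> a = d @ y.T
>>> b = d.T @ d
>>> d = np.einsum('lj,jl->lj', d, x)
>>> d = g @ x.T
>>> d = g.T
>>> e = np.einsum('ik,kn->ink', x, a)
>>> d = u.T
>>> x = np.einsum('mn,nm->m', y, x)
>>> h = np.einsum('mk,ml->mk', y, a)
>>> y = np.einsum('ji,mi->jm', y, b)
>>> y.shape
(37, 29)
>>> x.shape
(37,)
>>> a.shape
(37, 37)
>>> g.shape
(37, 37)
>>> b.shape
(29, 29)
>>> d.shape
(37,)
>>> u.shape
(37,)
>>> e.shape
(29, 37, 37)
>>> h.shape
(37, 29)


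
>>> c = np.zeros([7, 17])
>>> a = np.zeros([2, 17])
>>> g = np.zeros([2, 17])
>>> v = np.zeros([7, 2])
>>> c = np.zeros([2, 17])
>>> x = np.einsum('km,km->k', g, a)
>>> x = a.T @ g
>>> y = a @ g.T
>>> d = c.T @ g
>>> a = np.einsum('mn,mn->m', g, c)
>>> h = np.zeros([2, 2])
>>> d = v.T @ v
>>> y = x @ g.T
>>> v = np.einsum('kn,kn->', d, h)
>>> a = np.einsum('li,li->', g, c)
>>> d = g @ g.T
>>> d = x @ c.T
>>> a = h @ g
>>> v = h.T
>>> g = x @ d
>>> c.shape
(2, 17)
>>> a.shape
(2, 17)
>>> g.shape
(17, 2)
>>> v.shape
(2, 2)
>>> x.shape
(17, 17)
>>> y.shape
(17, 2)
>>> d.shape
(17, 2)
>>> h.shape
(2, 2)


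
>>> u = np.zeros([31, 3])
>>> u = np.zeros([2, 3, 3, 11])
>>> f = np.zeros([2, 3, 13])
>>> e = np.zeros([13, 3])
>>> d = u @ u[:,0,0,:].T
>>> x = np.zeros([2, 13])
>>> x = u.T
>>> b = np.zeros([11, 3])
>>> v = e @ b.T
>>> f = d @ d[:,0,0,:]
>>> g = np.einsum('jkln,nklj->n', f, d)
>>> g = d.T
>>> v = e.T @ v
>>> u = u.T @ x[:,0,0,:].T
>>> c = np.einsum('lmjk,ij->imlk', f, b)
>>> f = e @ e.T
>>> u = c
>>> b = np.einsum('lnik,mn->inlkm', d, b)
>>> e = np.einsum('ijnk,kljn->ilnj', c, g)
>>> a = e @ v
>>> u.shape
(11, 3, 2, 2)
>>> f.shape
(13, 13)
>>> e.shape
(11, 3, 2, 3)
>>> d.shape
(2, 3, 3, 2)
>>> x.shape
(11, 3, 3, 2)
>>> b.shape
(3, 3, 2, 2, 11)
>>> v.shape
(3, 11)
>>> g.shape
(2, 3, 3, 2)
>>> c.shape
(11, 3, 2, 2)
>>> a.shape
(11, 3, 2, 11)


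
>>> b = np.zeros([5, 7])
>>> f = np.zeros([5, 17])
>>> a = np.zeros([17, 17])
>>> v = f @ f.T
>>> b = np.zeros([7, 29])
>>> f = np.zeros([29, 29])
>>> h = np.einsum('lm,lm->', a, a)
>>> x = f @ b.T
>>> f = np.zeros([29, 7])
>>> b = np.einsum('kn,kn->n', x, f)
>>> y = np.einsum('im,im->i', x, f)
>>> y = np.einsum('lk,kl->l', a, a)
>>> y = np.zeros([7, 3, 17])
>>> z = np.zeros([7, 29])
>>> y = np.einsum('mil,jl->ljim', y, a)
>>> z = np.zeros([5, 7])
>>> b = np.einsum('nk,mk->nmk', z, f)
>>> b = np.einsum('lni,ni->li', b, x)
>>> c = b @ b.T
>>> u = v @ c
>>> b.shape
(5, 7)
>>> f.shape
(29, 7)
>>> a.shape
(17, 17)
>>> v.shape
(5, 5)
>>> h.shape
()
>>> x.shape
(29, 7)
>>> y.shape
(17, 17, 3, 7)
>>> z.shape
(5, 7)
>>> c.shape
(5, 5)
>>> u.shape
(5, 5)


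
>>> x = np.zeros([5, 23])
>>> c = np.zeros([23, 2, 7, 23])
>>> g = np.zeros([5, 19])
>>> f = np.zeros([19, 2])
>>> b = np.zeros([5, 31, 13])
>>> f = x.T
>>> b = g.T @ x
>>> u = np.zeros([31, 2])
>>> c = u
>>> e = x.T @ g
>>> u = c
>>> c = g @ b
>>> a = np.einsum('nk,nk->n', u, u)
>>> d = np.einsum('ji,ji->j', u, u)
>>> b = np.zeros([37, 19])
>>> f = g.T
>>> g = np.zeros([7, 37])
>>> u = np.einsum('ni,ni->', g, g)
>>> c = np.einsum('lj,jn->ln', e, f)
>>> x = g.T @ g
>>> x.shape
(37, 37)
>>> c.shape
(23, 5)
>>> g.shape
(7, 37)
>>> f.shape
(19, 5)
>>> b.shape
(37, 19)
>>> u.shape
()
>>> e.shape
(23, 19)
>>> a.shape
(31,)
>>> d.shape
(31,)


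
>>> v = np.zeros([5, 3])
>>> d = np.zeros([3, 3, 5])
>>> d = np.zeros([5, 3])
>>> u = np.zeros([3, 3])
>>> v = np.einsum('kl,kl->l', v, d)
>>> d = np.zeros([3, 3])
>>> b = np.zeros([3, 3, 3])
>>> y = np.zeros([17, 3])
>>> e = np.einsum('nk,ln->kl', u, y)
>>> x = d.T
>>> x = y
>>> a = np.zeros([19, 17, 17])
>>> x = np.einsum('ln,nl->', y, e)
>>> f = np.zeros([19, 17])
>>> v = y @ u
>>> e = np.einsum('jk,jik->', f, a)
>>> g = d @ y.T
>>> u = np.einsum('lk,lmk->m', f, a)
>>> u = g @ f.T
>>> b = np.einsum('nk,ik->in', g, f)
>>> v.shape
(17, 3)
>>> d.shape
(3, 3)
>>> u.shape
(3, 19)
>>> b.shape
(19, 3)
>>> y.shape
(17, 3)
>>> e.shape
()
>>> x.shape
()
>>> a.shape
(19, 17, 17)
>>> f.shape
(19, 17)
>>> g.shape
(3, 17)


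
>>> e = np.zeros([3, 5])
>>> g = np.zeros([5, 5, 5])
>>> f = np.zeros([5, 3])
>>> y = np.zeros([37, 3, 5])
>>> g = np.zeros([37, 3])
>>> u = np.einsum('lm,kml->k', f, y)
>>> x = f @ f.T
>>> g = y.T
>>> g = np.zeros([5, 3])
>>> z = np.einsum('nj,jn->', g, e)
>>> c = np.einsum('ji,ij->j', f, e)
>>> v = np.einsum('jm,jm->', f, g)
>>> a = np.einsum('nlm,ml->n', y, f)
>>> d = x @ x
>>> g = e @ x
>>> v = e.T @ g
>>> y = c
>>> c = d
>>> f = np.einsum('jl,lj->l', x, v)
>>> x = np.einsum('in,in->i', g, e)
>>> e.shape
(3, 5)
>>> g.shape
(3, 5)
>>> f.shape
(5,)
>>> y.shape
(5,)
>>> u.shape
(37,)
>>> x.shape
(3,)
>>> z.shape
()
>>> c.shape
(5, 5)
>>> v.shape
(5, 5)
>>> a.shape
(37,)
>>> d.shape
(5, 5)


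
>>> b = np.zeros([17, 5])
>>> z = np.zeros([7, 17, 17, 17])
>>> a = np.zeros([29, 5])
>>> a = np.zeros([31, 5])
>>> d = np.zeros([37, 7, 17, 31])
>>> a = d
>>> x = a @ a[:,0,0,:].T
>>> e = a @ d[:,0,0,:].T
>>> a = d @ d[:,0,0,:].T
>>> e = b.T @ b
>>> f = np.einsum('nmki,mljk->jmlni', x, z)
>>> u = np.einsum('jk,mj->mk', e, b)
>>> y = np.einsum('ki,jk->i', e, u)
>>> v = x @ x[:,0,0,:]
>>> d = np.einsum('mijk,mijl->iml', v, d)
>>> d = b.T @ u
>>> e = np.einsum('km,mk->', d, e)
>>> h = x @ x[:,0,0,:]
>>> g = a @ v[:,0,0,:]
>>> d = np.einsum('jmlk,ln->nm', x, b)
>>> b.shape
(17, 5)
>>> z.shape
(7, 17, 17, 17)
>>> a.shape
(37, 7, 17, 37)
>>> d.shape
(5, 7)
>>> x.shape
(37, 7, 17, 37)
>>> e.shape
()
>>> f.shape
(17, 7, 17, 37, 37)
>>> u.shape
(17, 5)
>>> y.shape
(5,)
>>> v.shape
(37, 7, 17, 37)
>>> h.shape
(37, 7, 17, 37)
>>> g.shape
(37, 7, 17, 37)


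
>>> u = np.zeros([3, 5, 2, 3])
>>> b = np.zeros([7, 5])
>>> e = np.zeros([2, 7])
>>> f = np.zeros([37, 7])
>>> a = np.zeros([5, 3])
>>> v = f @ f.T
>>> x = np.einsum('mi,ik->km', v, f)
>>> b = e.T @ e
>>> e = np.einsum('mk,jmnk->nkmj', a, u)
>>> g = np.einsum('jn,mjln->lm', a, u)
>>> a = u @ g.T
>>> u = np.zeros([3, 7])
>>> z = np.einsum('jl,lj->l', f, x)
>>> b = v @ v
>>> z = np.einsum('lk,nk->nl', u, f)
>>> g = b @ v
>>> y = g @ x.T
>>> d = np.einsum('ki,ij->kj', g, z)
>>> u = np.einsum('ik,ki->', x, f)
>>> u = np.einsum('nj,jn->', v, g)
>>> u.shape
()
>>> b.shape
(37, 37)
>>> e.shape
(2, 3, 5, 3)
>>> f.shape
(37, 7)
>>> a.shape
(3, 5, 2, 2)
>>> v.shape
(37, 37)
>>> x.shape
(7, 37)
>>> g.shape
(37, 37)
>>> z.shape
(37, 3)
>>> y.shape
(37, 7)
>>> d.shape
(37, 3)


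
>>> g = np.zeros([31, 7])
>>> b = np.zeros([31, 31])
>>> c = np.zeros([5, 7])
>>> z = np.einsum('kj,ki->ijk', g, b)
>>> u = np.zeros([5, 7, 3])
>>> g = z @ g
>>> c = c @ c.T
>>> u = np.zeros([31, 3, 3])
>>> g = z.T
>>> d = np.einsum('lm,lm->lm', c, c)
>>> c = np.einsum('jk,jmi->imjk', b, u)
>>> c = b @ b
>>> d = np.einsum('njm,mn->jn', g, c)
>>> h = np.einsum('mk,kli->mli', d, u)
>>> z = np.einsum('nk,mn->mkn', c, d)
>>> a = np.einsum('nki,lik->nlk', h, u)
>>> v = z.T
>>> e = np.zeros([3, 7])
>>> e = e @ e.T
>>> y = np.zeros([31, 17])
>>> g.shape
(31, 7, 31)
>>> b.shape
(31, 31)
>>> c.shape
(31, 31)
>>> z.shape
(7, 31, 31)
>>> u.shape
(31, 3, 3)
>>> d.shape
(7, 31)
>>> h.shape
(7, 3, 3)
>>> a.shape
(7, 31, 3)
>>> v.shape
(31, 31, 7)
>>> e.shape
(3, 3)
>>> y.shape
(31, 17)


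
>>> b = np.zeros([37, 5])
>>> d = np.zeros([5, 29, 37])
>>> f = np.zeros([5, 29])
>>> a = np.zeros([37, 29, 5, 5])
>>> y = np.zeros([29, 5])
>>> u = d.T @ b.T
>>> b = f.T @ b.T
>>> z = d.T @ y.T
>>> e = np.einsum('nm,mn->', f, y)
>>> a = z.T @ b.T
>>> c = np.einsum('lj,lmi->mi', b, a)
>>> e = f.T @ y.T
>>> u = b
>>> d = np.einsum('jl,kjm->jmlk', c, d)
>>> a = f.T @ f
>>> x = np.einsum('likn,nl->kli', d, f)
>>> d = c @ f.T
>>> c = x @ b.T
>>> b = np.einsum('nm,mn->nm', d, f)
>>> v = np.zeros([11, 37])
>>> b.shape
(29, 5)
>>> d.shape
(29, 5)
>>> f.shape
(5, 29)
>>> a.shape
(29, 29)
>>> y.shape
(29, 5)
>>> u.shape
(29, 37)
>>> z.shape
(37, 29, 29)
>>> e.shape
(29, 29)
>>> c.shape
(29, 29, 29)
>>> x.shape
(29, 29, 37)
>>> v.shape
(11, 37)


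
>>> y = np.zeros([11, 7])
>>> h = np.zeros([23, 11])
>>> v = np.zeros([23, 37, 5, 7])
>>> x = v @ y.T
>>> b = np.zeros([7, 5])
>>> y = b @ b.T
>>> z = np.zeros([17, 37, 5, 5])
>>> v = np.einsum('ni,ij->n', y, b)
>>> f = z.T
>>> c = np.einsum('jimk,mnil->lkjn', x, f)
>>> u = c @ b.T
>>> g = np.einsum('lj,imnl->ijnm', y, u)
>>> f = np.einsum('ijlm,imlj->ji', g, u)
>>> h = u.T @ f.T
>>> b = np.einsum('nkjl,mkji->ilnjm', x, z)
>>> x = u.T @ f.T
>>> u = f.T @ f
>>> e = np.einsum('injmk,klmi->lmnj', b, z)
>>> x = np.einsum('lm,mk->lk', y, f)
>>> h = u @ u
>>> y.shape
(7, 7)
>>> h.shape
(17, 17)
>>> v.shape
(7,)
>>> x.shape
(7, 17)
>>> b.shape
(5, 11, 23, 5, 17)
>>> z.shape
(17, 37, 5, 5)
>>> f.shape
(7, 17)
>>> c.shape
(17, 11, 23, 5)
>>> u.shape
(17, 17)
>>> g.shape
(17, 7, 23, 11)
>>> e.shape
(37, 5, 11, 23)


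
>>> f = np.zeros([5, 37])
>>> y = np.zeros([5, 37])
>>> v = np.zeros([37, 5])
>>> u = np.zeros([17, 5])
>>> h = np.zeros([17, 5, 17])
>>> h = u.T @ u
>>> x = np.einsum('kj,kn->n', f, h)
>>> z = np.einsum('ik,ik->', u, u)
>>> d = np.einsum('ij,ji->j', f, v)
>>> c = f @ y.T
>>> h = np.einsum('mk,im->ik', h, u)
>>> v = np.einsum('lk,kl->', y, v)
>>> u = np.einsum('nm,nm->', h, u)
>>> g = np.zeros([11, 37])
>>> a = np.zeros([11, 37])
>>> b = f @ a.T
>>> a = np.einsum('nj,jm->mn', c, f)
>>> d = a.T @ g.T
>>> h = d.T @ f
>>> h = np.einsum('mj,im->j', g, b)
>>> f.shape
(5, 37)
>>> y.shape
(5, 37)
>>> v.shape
()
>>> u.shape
()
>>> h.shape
(37,)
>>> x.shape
(5,)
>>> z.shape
()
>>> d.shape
(5, 11)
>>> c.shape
(5, 5)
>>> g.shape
(11, 37)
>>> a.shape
(37, 5)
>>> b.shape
(5, 11)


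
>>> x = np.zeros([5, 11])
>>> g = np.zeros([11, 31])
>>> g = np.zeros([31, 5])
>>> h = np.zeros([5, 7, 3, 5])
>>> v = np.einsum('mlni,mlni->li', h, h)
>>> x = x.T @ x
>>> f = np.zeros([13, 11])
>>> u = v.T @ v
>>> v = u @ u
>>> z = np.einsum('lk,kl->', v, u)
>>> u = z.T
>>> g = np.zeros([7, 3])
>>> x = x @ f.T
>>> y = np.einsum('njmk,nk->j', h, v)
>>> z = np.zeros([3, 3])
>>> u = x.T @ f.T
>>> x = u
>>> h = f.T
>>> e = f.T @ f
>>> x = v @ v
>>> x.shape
(5, 5)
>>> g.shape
(7, 3)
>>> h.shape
(11, 13)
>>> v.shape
(5, 5)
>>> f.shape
(13, 11)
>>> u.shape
(13, 13)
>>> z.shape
(3, 3)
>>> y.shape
(7,)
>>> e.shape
(11, 11)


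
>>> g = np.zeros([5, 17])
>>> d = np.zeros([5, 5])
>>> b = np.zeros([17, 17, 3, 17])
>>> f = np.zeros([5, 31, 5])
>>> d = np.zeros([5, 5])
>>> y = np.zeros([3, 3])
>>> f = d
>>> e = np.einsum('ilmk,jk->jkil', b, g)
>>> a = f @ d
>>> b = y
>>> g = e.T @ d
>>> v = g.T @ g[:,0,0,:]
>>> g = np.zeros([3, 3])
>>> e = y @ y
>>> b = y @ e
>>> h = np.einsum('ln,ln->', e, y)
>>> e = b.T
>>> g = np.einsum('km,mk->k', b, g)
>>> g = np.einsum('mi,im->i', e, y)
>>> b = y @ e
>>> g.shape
(3,)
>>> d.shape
(5, 5)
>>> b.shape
(3, 3)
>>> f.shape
(5, 5)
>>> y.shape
(3, 3)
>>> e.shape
(3, 3)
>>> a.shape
(5, 5)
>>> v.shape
(5, 17, 17, 5)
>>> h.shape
()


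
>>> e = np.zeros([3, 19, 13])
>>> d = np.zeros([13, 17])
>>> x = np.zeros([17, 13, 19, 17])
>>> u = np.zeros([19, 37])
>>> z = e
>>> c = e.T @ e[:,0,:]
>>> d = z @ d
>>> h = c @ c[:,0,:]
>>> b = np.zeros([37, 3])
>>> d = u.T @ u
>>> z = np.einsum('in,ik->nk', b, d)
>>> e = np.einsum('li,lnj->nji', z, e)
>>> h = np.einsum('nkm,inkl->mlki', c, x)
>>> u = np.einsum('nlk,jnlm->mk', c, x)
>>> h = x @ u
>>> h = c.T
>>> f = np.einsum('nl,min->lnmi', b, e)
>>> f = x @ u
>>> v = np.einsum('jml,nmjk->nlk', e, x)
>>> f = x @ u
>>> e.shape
(19, 13, 37)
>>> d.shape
(37, 37)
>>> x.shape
(17, 13, 19, 17)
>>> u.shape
(17, 13)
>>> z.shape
(3, 37)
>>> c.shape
(13, 19, 13)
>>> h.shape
(13, 19, 13)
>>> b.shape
(37, 3)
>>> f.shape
(17, 13, 19, 13)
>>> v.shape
(17, 37, 17)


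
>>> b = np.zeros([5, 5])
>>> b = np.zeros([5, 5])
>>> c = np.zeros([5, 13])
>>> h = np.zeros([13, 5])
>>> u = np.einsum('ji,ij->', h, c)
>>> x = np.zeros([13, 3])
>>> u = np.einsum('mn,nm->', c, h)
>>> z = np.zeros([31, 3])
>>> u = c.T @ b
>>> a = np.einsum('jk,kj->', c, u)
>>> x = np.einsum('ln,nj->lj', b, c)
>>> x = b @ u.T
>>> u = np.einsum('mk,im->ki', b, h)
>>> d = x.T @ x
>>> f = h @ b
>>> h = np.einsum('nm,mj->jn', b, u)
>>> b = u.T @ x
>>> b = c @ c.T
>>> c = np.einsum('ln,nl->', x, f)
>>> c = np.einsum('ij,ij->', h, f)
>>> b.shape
(5, 5)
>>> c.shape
()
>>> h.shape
(13, 5)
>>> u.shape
(5, 13)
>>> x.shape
(5, 13)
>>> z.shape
(31, 3)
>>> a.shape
()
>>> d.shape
(13, 13)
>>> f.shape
(13, 5)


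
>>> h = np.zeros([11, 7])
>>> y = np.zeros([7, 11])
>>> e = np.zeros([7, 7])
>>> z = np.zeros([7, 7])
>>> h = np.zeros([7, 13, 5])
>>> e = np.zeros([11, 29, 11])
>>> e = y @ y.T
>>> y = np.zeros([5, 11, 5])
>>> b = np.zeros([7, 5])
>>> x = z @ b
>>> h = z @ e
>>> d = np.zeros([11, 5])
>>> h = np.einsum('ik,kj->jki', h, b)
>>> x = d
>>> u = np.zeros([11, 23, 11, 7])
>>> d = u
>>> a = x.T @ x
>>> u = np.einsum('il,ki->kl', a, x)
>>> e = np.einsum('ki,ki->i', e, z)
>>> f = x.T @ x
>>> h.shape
(5, 7, 7)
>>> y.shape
(5, 11, 5)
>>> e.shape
(7,)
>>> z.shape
(7, 7)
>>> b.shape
(7, 5)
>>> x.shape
(11, 5)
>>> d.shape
(11, 23, 11, 7)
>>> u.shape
(11, 5)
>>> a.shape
(5, 5)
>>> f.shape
(5, 5)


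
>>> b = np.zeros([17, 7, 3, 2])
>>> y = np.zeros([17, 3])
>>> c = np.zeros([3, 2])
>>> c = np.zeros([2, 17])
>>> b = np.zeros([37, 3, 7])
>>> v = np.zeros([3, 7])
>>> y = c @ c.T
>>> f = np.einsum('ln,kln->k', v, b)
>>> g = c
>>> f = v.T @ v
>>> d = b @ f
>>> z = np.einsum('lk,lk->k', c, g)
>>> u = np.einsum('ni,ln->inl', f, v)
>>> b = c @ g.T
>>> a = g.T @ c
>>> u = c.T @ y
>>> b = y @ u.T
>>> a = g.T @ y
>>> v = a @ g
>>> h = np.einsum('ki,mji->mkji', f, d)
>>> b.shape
(2, 17)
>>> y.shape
(2, 2)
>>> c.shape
(2, 17)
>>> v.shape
(17, 17)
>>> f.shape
(7, 7)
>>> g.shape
(2, 17)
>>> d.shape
(37, 3, 7)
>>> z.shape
(17,)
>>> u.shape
(17, 2)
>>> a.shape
(17, 2)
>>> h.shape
(37, 7, 3, 7)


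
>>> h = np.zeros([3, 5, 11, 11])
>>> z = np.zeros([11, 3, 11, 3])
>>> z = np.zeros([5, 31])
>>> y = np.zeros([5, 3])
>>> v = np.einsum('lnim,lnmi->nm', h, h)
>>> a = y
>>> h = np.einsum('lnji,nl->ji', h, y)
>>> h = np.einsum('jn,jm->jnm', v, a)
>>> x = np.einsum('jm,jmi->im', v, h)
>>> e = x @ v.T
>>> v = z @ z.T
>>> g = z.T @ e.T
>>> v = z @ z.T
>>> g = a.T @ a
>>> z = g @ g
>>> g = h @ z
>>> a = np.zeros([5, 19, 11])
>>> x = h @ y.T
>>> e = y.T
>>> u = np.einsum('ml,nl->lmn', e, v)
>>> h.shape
(5, 11, 3)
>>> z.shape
(3, 3)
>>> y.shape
(5, 3)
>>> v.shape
(5, 5)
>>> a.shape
(5, 19, 11)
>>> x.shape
(5, 11, 5)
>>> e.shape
(3, 5)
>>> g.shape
(5, 11, 3)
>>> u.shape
(5, 3, 5)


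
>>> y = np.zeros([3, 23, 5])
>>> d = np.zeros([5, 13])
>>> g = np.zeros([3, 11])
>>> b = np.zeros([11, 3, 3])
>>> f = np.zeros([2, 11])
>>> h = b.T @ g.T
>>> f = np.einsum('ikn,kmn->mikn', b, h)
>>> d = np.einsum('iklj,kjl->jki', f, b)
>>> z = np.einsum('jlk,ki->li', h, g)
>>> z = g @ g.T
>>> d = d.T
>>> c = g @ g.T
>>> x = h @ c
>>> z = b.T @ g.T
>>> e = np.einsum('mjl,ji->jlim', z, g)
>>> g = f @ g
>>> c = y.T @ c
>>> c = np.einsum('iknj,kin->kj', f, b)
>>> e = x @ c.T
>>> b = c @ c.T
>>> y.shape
(3, 23, 5)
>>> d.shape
(3, 11, 3)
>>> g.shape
(3, 11, 3, 11)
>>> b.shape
(11, 11)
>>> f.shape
(3, 11, 3, 3)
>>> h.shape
(3, 3, 3)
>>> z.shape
(3, 3, 3)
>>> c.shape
(11, 3)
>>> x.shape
(3, 3, 3)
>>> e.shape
(3, 3, 11)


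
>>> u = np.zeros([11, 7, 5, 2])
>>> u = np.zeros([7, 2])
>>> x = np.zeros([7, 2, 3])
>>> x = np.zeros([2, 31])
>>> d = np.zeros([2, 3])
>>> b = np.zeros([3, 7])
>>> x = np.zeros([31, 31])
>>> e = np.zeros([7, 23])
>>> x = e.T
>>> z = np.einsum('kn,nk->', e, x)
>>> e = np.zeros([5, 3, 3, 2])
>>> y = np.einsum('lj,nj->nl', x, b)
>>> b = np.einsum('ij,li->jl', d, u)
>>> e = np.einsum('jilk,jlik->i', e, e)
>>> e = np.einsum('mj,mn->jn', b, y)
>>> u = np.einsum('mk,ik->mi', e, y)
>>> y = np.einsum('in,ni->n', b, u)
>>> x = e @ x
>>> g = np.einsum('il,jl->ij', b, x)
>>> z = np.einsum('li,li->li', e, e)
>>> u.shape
(7, 3)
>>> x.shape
(7, 7)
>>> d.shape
(2, 3)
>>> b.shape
(3, 7)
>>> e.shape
(7, 23)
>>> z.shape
(7, 23)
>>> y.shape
(7,)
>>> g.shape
(3, 7)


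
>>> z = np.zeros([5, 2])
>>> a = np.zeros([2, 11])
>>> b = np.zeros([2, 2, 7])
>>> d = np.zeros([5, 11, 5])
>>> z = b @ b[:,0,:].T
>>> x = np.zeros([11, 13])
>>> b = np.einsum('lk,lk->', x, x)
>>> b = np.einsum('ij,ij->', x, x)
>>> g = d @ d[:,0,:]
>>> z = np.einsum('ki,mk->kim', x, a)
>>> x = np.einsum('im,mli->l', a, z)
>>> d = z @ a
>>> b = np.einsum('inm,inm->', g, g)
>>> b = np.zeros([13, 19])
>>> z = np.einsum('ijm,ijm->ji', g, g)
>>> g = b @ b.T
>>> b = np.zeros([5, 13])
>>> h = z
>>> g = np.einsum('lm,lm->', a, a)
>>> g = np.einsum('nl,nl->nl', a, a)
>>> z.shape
(11, 5)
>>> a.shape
(2, 11)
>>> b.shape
(5, 13)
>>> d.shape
(11, 13, 11)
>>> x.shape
(13,)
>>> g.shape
(2, 11)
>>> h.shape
(11, 5)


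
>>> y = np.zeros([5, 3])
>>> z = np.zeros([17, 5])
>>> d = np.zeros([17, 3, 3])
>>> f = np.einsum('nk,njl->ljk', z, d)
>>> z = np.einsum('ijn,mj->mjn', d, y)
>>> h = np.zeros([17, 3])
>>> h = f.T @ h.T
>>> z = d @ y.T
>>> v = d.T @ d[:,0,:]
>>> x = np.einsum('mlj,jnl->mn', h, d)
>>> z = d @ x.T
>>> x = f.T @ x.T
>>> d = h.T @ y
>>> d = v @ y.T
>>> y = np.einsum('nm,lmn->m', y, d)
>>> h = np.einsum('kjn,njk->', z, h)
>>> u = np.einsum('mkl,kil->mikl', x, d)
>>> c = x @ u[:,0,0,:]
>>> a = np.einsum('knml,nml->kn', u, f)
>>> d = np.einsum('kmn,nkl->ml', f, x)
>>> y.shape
(3,)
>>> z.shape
(17, 3, 5)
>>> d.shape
(3, 5)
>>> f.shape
(3, 3, 5)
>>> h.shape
()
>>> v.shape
(3, 3, 3)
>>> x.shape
(5, 3, 5)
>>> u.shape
(5, 3, 3, 5)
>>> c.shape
(5, 3, 5)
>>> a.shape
(5, 3)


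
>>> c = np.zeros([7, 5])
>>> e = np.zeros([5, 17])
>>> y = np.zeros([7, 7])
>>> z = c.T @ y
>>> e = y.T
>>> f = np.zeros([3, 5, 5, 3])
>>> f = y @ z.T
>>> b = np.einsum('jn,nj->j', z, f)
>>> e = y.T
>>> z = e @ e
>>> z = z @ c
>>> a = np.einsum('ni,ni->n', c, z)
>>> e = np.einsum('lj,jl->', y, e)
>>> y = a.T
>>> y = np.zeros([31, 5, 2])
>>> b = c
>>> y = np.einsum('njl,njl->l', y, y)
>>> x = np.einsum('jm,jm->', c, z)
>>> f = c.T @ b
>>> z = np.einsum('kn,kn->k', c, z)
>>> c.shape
(7, 5)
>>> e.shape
()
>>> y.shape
(2,)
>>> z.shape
(7,)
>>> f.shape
(5, 5)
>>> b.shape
(7, 5)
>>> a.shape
(7,)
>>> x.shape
()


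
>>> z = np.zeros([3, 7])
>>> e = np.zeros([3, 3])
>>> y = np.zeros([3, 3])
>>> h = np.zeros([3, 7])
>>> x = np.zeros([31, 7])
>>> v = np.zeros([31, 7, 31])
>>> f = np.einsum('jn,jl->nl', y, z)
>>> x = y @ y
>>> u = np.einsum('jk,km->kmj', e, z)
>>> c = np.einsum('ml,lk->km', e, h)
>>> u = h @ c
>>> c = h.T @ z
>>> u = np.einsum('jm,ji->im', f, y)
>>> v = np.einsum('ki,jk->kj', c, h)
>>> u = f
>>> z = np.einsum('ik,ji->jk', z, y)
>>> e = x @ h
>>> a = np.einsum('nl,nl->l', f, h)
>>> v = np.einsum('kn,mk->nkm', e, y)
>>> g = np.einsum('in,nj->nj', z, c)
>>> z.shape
(3, 7)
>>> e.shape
(3, 7)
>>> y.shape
(3, 3)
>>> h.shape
(3, 7)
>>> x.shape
(3, 3)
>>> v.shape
(7, 3, 3)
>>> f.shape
(3, 7)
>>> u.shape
(3, 7)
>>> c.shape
(7, 7)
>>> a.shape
(7,)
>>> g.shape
(7, 7)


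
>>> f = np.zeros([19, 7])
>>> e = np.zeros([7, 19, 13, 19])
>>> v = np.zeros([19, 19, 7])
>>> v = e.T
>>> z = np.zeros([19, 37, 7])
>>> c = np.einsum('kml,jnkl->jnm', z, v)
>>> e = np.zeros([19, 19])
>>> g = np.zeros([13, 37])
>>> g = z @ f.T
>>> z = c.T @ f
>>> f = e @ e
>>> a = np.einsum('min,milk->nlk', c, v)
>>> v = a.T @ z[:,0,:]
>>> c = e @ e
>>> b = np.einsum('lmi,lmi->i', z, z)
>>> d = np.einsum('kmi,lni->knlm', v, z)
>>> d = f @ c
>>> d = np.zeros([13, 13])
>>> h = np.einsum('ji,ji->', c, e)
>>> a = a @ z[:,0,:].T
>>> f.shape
(19, 19)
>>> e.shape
(19, 19)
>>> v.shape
(7, 19, 7)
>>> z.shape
(37, 13, 7)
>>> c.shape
(19, 19)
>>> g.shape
(19, 37, 19)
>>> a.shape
(37, 19, 37)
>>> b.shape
(7,)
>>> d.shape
(13, 13)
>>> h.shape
()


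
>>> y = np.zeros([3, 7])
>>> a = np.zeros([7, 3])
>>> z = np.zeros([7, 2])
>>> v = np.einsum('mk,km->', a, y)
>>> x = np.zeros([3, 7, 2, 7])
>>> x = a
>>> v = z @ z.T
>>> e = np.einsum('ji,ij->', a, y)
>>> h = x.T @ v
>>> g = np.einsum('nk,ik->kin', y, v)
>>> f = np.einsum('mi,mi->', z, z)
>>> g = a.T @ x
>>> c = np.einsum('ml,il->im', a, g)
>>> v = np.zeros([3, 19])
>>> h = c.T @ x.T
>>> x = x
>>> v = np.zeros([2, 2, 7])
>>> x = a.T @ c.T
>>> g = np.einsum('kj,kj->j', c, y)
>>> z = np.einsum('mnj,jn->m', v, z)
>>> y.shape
(3, 7)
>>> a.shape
(7, 3)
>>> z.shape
(2,)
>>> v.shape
(2, 2, 7)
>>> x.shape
(3, 3)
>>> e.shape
()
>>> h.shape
(7, 7)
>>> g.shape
(7,)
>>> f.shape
()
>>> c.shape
(3, 7)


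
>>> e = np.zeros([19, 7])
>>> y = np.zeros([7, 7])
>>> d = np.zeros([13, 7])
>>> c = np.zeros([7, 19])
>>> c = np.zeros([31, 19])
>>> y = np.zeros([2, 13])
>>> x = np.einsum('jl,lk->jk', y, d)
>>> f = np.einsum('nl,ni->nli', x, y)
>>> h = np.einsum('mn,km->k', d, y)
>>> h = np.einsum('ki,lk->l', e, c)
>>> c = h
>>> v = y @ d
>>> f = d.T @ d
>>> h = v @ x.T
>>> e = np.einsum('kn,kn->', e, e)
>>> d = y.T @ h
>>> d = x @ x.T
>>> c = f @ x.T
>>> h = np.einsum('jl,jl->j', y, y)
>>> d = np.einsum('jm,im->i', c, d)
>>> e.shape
()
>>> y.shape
(2, 13)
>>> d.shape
(2,)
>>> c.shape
(7, 2)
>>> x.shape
(2, 7)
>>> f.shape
(7, 7)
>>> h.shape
(2,)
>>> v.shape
(2, 7)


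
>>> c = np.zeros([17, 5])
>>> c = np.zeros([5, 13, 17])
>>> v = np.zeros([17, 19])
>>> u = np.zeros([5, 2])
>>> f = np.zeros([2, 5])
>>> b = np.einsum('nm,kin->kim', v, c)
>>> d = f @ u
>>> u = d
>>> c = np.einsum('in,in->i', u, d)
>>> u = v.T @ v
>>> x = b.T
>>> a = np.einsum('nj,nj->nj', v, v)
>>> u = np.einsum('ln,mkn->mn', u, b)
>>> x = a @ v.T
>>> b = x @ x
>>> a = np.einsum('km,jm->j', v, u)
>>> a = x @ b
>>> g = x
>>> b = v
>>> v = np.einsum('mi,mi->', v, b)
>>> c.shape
(2,)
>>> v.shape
()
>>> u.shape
(5, 19)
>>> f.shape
(2, 5)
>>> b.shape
(17, 19)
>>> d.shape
(2, 2)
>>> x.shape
(17, 17)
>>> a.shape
(17, 17)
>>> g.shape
(17, 17)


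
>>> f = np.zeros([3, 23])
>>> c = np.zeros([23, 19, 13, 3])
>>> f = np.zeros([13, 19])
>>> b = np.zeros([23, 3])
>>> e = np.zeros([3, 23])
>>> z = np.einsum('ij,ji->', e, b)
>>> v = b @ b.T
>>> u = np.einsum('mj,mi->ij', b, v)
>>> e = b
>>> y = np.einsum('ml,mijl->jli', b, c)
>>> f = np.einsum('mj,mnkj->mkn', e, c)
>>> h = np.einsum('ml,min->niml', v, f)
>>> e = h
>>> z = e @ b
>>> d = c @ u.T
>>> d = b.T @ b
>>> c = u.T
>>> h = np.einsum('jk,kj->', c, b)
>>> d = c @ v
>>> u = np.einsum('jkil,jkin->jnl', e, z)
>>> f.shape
(23, 13, 19)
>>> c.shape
(3, 23)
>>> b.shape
(23, 3)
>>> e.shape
(19, 13, 23, 23)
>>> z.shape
(19, 13, 23, 3)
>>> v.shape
(23, 23)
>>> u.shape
(19, 3, 23)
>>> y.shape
(13, 3, 19)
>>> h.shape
()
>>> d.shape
(3, 23)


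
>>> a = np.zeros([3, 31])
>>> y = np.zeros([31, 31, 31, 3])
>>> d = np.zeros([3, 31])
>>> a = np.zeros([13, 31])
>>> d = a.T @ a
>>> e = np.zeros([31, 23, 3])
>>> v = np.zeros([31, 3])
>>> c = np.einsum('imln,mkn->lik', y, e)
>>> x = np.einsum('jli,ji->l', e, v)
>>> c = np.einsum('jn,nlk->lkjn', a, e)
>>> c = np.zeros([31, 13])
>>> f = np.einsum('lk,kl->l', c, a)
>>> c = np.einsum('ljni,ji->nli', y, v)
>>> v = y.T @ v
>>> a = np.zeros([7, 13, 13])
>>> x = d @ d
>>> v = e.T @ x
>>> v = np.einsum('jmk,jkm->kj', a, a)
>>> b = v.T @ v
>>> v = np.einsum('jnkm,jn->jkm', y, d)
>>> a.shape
(7, 13, 13)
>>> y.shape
(31, 31, 31, 3)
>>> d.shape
(31, 31)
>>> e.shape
(31, 23, 3)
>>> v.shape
(31, 31, 3)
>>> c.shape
(31, 31, 3)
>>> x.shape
(31, 31)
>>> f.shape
(31,)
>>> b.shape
(7, 7)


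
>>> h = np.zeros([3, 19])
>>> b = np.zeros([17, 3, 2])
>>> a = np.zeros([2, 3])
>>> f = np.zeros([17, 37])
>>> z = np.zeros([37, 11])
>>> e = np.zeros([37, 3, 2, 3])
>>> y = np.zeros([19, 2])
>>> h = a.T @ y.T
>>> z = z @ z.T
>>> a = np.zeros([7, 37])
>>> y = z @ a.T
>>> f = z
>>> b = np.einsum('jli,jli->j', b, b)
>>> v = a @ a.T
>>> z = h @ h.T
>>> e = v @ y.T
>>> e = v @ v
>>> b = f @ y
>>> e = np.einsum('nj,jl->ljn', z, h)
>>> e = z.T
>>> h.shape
(3, 19)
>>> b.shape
(37, 7)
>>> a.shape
(7, 37)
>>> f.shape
(37, 37)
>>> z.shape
(3, 3)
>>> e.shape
(3, 3)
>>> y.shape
(37, 7)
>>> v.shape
(7, 7)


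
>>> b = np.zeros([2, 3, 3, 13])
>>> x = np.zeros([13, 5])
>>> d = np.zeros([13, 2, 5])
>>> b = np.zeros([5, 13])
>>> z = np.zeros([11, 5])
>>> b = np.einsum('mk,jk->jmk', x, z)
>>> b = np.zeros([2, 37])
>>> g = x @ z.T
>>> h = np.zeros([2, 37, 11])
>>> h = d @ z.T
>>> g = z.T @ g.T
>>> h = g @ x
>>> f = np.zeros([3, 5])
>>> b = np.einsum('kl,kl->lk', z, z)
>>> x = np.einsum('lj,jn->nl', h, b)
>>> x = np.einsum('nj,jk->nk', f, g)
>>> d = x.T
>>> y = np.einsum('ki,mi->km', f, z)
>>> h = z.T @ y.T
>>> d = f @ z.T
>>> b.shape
(5, 11)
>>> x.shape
(3, 13)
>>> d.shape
(3, 11)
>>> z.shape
(11, 5)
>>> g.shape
(5, 13)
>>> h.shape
(5, 3)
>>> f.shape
(3, 5)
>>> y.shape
(3, 11)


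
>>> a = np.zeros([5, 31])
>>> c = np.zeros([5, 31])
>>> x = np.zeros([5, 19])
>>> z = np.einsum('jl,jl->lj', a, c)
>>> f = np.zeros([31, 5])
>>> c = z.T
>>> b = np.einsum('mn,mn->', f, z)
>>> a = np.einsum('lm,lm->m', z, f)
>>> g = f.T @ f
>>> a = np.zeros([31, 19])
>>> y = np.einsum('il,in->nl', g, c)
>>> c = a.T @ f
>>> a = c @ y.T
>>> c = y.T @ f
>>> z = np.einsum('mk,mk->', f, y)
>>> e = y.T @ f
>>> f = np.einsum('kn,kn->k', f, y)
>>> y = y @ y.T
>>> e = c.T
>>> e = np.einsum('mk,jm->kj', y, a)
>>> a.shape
(19, 31)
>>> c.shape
(5, 5)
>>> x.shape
(5, 19)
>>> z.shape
()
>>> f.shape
(31,)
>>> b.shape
()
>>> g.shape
(5, 5)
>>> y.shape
(31, 31)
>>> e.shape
(31, 19)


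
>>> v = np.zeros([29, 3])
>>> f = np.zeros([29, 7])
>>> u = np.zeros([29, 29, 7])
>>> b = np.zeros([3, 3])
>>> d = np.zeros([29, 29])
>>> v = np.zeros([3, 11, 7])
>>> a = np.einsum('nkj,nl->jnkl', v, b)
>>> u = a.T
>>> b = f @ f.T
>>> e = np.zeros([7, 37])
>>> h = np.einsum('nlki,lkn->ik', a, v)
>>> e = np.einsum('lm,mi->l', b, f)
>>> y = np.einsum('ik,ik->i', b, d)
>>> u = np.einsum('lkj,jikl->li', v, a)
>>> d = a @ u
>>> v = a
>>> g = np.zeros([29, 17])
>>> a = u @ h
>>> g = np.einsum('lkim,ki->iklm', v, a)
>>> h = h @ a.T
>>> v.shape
(7, 3, 11, 3)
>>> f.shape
(29, 7)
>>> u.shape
(3, 3)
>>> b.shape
(29, 29)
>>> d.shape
(7, 3, 11, 3)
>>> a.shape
(3, 11)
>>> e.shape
(29,)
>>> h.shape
(3, 3)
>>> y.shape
(29,)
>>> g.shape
(11, 3, 7, 3)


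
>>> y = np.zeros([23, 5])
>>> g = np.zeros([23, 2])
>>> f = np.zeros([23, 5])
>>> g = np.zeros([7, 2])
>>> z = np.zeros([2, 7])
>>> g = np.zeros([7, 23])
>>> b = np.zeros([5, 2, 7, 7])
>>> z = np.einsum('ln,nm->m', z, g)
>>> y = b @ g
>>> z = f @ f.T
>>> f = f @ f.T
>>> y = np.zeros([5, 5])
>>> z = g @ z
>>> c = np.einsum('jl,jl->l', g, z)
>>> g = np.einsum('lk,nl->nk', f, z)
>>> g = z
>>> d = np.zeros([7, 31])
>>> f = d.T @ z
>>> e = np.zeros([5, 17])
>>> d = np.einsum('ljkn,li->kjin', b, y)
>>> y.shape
(5, 5)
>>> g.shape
(7, 23)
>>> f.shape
(31, 23)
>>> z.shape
(7, 23)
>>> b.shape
(5, 2, 7, 7)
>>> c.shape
(23,)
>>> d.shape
(7, 2, 5, 7)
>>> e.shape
(5, 17)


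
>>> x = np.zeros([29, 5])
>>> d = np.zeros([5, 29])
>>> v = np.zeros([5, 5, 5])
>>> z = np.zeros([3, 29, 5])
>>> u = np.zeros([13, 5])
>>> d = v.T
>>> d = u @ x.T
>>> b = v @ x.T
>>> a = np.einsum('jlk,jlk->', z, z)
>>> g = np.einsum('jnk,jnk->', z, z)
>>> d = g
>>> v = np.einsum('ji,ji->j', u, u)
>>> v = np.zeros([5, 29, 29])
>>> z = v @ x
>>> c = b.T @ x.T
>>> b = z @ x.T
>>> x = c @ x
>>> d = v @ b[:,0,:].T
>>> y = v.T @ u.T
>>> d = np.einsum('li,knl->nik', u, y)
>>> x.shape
(29, 5, 5)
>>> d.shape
(29, 5, 29)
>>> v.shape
(5, 29, 29)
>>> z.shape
(5, 29, 5)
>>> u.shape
(13, 5)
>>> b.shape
(5, 29, 29)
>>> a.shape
()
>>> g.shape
()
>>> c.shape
(29, 5, 29)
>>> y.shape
(29, 29, 13)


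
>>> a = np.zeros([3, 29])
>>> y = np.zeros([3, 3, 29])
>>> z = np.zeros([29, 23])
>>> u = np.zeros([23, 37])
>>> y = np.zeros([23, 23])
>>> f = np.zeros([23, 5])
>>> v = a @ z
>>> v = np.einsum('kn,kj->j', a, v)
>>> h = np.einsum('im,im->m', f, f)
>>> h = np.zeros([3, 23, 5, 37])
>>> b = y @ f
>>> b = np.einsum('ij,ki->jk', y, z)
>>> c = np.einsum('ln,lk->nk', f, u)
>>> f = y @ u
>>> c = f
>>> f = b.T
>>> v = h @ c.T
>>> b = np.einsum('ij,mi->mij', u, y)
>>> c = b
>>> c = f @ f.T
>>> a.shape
(3, 29)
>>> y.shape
(23, 23)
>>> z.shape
(29, 23)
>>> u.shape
(23, 37)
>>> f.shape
(29, 23)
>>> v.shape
(3, 23, 5, 23)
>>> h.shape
(3, 23, 5, 37)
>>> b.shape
(23, 23, 37)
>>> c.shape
(29, 29)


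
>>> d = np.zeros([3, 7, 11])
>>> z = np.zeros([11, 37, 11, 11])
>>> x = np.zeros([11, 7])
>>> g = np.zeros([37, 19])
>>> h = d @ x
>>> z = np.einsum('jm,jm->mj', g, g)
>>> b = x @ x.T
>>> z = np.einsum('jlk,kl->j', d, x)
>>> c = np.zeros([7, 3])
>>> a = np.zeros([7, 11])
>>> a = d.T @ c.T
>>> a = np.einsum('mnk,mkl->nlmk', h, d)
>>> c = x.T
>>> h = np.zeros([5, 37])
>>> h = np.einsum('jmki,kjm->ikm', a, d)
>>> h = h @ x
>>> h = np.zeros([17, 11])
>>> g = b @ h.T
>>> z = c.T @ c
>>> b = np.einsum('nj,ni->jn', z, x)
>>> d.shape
(3, 7, 11)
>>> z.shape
(11, 11)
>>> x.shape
(11, 7)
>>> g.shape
(11, 17)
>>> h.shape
(17, 11)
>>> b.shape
(11, 11)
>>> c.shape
(7, 11)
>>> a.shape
(7, 11, 3, 7)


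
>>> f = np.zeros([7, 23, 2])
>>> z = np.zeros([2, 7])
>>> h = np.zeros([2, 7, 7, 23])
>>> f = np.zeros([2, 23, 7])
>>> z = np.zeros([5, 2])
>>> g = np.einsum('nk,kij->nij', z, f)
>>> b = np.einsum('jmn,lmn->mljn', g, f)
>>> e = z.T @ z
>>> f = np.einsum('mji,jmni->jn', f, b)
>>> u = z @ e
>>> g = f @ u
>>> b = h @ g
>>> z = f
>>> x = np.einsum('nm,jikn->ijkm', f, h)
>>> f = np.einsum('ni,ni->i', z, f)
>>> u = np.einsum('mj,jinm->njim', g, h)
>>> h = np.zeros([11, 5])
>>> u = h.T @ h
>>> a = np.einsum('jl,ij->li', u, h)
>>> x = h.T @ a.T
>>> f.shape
(5,)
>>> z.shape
(23, 5)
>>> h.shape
(11, 5)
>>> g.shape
(23, 2)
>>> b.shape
(2, 7, 7, 2)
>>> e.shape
(2, 2)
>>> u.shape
(5, 5)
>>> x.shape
(5, 5)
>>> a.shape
(5, 11)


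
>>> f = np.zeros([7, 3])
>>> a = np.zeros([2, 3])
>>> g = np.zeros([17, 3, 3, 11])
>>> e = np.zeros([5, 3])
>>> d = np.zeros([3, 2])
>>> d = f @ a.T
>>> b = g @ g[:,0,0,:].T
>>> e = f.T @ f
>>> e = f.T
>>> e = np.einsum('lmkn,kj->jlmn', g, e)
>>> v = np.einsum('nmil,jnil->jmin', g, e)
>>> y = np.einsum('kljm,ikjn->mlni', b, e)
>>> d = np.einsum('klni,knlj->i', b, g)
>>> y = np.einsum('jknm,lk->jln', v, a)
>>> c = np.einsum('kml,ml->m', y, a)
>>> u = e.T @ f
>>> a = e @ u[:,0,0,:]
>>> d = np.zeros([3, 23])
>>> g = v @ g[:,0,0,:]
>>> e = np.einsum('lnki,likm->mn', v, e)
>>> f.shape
(7, 3)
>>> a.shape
(7, 17, 3, 3)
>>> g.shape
(7, 3, 3, 11)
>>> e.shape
(11, 3)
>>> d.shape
(3, 23)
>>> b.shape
(17, 3, 3, 17)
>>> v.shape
(7, 3, 3, 17)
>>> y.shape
(7, 2, 3)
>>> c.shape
(2,)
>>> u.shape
(11, 3, 17, 3)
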